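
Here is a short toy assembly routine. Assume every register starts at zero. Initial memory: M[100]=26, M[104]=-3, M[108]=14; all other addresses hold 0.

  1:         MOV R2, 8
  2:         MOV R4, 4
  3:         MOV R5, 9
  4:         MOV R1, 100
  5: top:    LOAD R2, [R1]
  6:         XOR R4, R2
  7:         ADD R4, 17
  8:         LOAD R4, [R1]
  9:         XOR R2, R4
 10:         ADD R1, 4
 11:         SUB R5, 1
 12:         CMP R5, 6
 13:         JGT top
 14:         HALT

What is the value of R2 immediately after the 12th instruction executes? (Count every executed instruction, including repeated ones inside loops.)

R2=8
R4=4
R5=9
R1=100
R2=M[100]=26
R4=4^26=30
R4=30+17=47
R4=M[100]=26
R2=26^26=0
R1=100+4=104
R5=9-1=8
CMP R5, 6  (cmp 8,6)
After step 12: R2 = 0.

0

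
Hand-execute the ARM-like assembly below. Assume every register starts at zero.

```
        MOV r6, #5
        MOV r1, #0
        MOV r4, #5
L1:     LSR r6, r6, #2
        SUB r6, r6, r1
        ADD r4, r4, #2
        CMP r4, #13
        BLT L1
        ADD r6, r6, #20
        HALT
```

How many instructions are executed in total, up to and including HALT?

25

after MOV r6, #5: r6=5
after MOV r1, #0: r1=0
after MOV r4, #5: r4=5
after LSR r6, r6, #2: r6=5>>2=1
after SUB r6, r6, r1: r6=1-0=1
after ADD r4, r4, #2: r4=5+2=7
CMP r4, #13  (cmp 7,13)
BLT L1: taken
after LSR r6, r6, #2: r6=1>>2=0
after SUB r6, r6, r1: r6=0-0=0
after ADD r4, r4, #2: r4=7+2=9
CMP r4, #13  (cmp 9,13)
BLT L1: taken
after LSR r6, r6, #2: r6=0>>2=0
after SUB r6, r6, r1: r6=0-0=0
after ADD r4, r4, #2: r4=9+2=11
CMP r4, #13  (cmp 11,13)
BLT L1: taken
after LSR r6, r6, #2: r6=0>>2=0
after SUB r6, r6, r1: r6=0-0=0
after ADD r4, r4, #2: r4=11+2=13
CMP r4, #13  (cmp 13,13)
BLT L1: not taken
after ADD r6, r6, #20: r6=0+20=20
halt.
Total executed instructions: 25.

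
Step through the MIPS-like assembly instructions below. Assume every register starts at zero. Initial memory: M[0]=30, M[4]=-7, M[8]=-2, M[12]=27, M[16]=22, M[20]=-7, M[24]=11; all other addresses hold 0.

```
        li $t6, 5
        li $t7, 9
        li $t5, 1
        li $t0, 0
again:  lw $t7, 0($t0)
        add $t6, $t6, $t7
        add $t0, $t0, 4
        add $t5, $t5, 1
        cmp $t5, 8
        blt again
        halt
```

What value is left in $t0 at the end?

28

li $t6, 5 → $t6=5
li $t7, 9 → $t7=9
li $t5, 1 → $t5=1
li $t0, 0 → $t0=0
lw $t7, 0($t0) → $t7=M[0]=30
add $t6, $t6, $t7 → $t6=5+30=35
add $t0, $t0, 4 → $t0=0+4=4
add $t5, $t5, 1 → $t5=1+1=2
cmp $t5, 8  (cmp 2,8)
blt again: taken
lw $t7, 0($t0) → $t7=M[4]=-7
add $t6, $t6, $t7 → $t6=35+(-7)=28
add $t0, $t0, 4 → $t0=4+4=8
add $t5, $t5, 1 → $t5=2+1=3
cmp $t5, 8  (cmp 3,8)
blt again: taken
lw $t7, 0($t0) → $t7=M[8]=-2
add $t6, $t6, $t7 → $t6=28+(-2)=26
add $t0, $t0, 4 → $t0=8+4=12
add $t5, $t5, 1 → $t5=3+1=4
cmp $t5, 8  (cmp 4,8)
blt again: taken
lw $t7, 0($t0) → $t7=M[12]=27
add $t6, $t6, $t7 → $t6=26+27=53
add $t0, $t0, 4 → $t0=12+4=16
add $t5, $t5, 1 → $t5=4+1=5
cmp $t5, 8  (cmp 5,8)
blt again: taken
lw $t7, 0($t0) → $t7=M[16]=22
add $t6, $t6, $t7 → $t6=53+22=75
add $t0, $t0, 4 → $t0=16+4=20
add $t5, $t5, 1 → $t5=5+1=6
cmp $t5, 8  (cmp 6,8)
blt again: taken
lw $t7, 0($t0) → $t7=M[20]=-7
add $t6, $t6, $t7 → $t6=75+(-7)=68
add $t0, $t0, 4 → $t0=20+4=24
add $t5, $t5, 1 → $t5=6+1=7
cmp $t5, 8  (cmp 7,8)
blt again: taken
lw $t7, 0($t0) → $t7=M[24]=11
add $t6, $t6, $t7 → $t6=68+11=79
add $t0, $t0, 4 → $t0=24+4=28
add $t5, $t5, 1 → $t5=7+1=8
cmp $t5, 8  (cmp 8,8)
blt again: not taken
halt.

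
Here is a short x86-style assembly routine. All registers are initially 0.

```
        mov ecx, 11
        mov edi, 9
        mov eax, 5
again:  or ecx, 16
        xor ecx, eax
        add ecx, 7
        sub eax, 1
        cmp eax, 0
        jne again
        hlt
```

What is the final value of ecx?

mov ecx, 11 → ecx=11
mov edi, 9 → edi=9
mov eax, 5 → eax=5
or ecx, 16 → ecx=11|16=27
xor ecx, eax → ecx=27^5=30
add ecx, 7 → ecx=30+7=37
sub eax, 1 → eax=5-1=4
cmp eax, 0  (cmp 4,0)
jne again: taken
or ecx, 16 → ecx=37|16=53
xor ecx, eax → ecx=53^4=49
add ecx, 7 → ecx=49+7=56
sub eax, 1 → eax=4-1=3
cmp eax, 0  (cmp 3,0)
jne again: taken
or ecx, 16 → ecx=56|16=56
xor ecx, eax → ecx=56^3=59
add ecx, 7 → ecx=59+7=66
sub eax, 1 → eax=3-1=2
cmp eax, 0  (cmp 2,0)
jne again: taken
or ecx, 16 → ecx=66|16=82
xor ecx, eax → ecx=82^2=80
add ecx, 7 → ecx=80+7=87
sub eax, 1 → eax=2-1=1
cmp eax, 0  (cmp 1,0)
jne again: taken
or ecx, 16 → ecx=87|16=87
xor ecx, eax → ecx=87^1=86
add ecx, 7 → ecx=86+7=93
sub eax, 1 → eax=1-1=0
cmp eax, 0  (cmp 0,0)
jne again: not taken
halt.

93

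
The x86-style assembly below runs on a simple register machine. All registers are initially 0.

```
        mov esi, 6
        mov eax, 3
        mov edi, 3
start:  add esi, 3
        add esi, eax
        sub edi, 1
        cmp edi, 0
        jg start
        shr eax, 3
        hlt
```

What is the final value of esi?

24

mov esi, 6 → esi=6
mov eax, 3 → eax=3
mov edi, 3 → edi=3
add esi, 3 → esi=6+3=9
add esi, eax → esi=9+3=12
sub edi, 1 → edi=3-1=2
cmp edi, 0  (cmp 2,0)
jg start: taken
add esi, 3 → esi=12+3=15
add esi, eax → esi=15+3=18
sub edi, 1 → edi=2-1=1
cmp edi, 0  (cmp 1,0)
jg start: taken
add esi, 3 → esi=18+3=21
add esi, eax → esi=21+3=24
sub edi, 1 → edi=1-1=0
cmp edi, 0  (cmp 0,0)
jg start: not taken
shr eax, 3 → eax=3>>3=0
halt.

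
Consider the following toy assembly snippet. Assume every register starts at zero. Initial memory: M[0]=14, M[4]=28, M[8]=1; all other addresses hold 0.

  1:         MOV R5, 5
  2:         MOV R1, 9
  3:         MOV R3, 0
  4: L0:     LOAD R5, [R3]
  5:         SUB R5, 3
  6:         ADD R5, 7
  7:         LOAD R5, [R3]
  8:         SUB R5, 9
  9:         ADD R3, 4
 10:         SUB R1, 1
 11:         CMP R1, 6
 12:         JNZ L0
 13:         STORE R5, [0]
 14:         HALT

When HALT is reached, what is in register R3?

MOV R5, 5 → R5=5
MOV R1, 9 → R1=9
MOV R3, 0 → R3=0
LOAD R5, [R3] → R5=M[0]=14
SUB R5, 3 → R5=14-3=11
ADD R5, 7 → R5=11+7=18
LOAD R5, [R3] → R5=M[0]=14
SUB R5, 9 → R5=14-9=5
ADD R3, 4 → R3=0+4=4
SUB R1, 1 → R1=9-1=8
CMP R1, 6  (cmp 8,6)
JNZ L0: taken
LOAD R5, [R3] → R5=M[4]=28
SUB R5, 3 → R5=28-3=25
ADD R5, 7 → R5=25+7=32
LOAD R5, [R3] → R5=M[4]=28
SUB R5, 9 → R5=28-9=19
ADD R3, 4 → R3=4+4=8
SUB R1, 1 → R1=8-1=7
CMP R1, 6  (cmp 7,6)
JNZ L0: taken
LOAD R5, [R3] → R5=M[8]=1
SUB R5, 3 → R5=1-3=-2
ADD R5, 7 → R5=(-2)+7=5
LOAD R5, [R3] → R5=M[8]=1
SUB R5, 9 → R5=1-9=-8
ADD R3, 4 → R3=8+4=12
SUB R1, 1 → R1=7-1=6
CMP R1, 6  (cmp 6,6)
JNZ L0: not taken
STORE R5, [0] → M[0]=-8
halt.

12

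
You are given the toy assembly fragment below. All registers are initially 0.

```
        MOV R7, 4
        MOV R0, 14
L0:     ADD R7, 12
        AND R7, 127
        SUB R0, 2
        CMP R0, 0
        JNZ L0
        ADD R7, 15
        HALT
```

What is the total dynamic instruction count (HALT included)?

39

after MOV R7, 4: R7=4
after MOV R0, 14: R0=14
after ADD R7, 12: R7=4+12=16
after AND R7, 127: R7=16&127=16
after SUB R0, 2: R0=14-2=12
CMP R0, 0  (cmp 12,0)
JNZ L0: taken
after ADD R7, 12: R7=16+12=28
after AND R7, 127: R7=28&127=28
after SUB R0, 2: R0=12-2=10
CMP R0, 0  (cmp 10,0)
JNZ L0: taken
after ADD R7, 12: R7=28+12=40
after AND R7, 127: R7=40&127=40
after SUB R0, 2: R0=10-2=8
CMP R0, 0  (cmp 8,0)
JNZ L0: taken
after ADD R7, 12: R7=40+12=52
after AND R7, 127: R7=52&127=52
after SUB R0, 2: R0=8-2=6
CMP R0, 0  (cmp 6,0)
JNZ L0: taken
after ADD R7, 12: R7=52+12=64
after AND R7, 127: R7=64&127=64
after SUB R0, 2: R0=6-2=4
CMP R0, 0  (cmp 4,0)
JNZ L0: taken
after ADD R7, 12: R7=64+12=76
after AND R7, 127: R7=76&127=76
after SUB R0, 2: R0=4-2=2
CMP R0, 0  (cmp 2,0)
JNZ L0: taken
after ADD R7, 12: R7=76+12=88
after AND R7, 127: R7=88&127=88
after SUB R0, 2: R0=2-2=0
CMP R0, 0  (cmp 0,0)
JNZ L0: not taken
after ADD R7, 15: R7=88+15=103
halt.
Total executed instructions: 39.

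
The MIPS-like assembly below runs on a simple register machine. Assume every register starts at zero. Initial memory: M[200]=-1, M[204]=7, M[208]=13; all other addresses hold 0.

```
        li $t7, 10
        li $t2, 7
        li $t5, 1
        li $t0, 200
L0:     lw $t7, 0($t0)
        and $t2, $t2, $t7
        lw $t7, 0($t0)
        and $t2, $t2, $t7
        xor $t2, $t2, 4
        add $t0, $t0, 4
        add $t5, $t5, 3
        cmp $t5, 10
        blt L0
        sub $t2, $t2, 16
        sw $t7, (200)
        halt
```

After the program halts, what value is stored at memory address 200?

13

li $t7, 10 → $t7=10
li $t2, 7 → $t2=7
li $t5, 1 → $t5=1
li $t0, 200 → $t0=200
lw $t7, 0($t0) → $t7=M[200]=-1
and $t2, $t2, $t7 → $t2=7&(-1)=7
lw $t7, 0($t0) → $t7=M[200]=-1
and $t2, $t2, $t7 → $t2=7&(-1)=7
xor $t2, $t2, 4 → $t2=7^4=3
add $t0, $t0, 4 → $t0=200+4=204
add $t5, $t5, 3 → $t5=1+3=4
cmp $t5, 10  (cmp 4,10)
blt L0: taken
lw $t7, 0($t0) → $t7=M[204]=7
and $t2, $t2, $t7 → $t2=3&7=3
lw $t7, 0($t0) → $t7=M[204]=7
and $t2, $t2, $t7 → $t2=3&7=3
xor $t2, $t2, 4 → $t2=3^4=7
add $t0, $t0, 4 → $t0=204+4=208
add $t5, $t5, 3 → $t5=4+3=7
cmp $t5, 10  (cmp 7,10)
blt L0: taken
lw $t7, 0($t0) → $t7=M[208]=13
and $t2, $t2, $t7 → $t2=7&13=5
lw $t7, 0($t0) → $t7=M[208]=13
and $t2, $t2, $t7 → $t2=5&13=5
xor $t2, $t2, 4 → $t2=5^4=1
add $t0, $t0, 4 → $t0=208+4=212
add $t5, $t5, 3 → $t5=7+3=10
cmp $t5, 10  (cmp 10,10)
blt L0: not taken
sub $t2, $t2, 16 → $t2=1-16=-15
sw $t7, (200) → M[200]=13
halt.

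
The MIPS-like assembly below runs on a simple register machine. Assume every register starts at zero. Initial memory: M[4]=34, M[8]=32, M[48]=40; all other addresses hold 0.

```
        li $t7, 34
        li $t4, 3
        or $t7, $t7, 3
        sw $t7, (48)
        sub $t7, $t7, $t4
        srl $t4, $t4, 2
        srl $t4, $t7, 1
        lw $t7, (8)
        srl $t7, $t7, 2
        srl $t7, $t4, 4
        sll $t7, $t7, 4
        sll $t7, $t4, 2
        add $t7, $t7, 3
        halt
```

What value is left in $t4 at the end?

$t7=34
$t4=3
$t7=34|3=35
sw $t7, (48) → M[48]=35
$t7=35-3=32
$t4=3>>2=0
$t4=32>>1=16
$t7=M[8]=32
$t7=32>>2=8
$t7=16>>4=1
$t7=1<<4=16
$t7=16<<2=64
$t7=64+3=67
halt.

16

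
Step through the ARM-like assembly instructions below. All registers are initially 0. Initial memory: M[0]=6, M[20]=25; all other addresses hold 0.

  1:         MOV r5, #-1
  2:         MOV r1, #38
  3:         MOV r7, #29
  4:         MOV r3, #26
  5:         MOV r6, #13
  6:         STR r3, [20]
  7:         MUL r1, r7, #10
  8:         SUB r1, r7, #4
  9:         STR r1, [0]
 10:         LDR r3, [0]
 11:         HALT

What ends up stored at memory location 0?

25

MOV r5, #-1 → r5=-1
MOV r1, #38 → r1=38
MOV r7, #29 → r7=29
MOV r3, #26 → r3=26
MOV r6, #13 → r6=13
STR r3, [20] → M[20]=26
MUL r1, r7, #10 → r1=29*10=290
SUB r1, r7, #4 → r1=29-4=25
STR r1, [0] → M[0]=25
LDR r3, [0] → r3=M[0]=25
halt.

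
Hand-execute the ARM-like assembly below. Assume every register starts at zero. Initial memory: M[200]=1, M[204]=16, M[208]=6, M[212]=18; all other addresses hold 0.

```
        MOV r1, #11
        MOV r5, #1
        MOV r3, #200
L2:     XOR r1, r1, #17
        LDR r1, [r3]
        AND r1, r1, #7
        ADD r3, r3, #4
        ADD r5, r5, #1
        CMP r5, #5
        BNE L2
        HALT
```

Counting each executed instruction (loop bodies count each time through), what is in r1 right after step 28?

r1=11
r5=1
r3=200
r1=11^17=26
r1=M[200]=1
r1=1&7=1
r3=200+4=204
r5=1+1=2
CMP r5, #5  (cmp 2,5)
BNE L2: taken
r1=1^17=16
r1=M[204]=16
r1=16&7=0
r3=204+4=208
r5=2+1=3
CMP r5, #5  (cmp 3,5)
BNE L2: taken
r1=0^17=17
r1=M[208]=6
r1=6&7=6
r3=208+4=212
r5=3+1=4
CMP r5, #5  (cmp 4,5)
BNE L2: taken
r1=6^17=23
r1=M[212]=18
r1=18&7=2
r3=212+4=216
After step 28: r1 = 2.

2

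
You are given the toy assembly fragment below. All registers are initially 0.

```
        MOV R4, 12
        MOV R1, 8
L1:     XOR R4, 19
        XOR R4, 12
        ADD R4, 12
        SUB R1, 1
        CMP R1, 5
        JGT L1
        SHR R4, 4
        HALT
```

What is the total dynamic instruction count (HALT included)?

MOV R4, 12 → R4=12
MOV R1, 8 → R1=8
XOR R4, 19 → R4=12^19=31
XOR R4, 12 → R4=31^12=19
ADD R4, 12 → R4=19+12=31
SUB R1, 1 → R1=8-1=7
CMP R1, 5  (cmp 7,5)
JGT L1: taken
XOR R4, 19 → R4=31^19=12
XOR R4, 12 → R4=12^12=0
ADD R4, 12 → R4=0+12=12
SUB R1, 1 → R1=7-1=6
CMP R1, 5  (cmp 6,5)
JGT L1: taken
XOR R4, 19 → R4=12^19=31
XOR R4, 12 → R4=31^12=19
ADD R4, 12 → R4=19+12=31
SUB R1, 1 → R1=6-1=5
CMP R1, 5  (cmp 5,5)
JGT L1: not taken
SHR R4, 4 → R4=31>>4=1
halt.
Total executed instructions: 22.

22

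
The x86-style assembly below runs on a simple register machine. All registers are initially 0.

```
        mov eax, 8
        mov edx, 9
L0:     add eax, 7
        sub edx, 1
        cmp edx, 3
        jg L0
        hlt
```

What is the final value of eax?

after mov eax, 8: eax=8
after mov edx, 9: edx=9
after add eax, 7: eax=8+7=15
after sub edx, 1: edx=9-1=8
cmp edx, 3  (cmp 8,3)
jg L0: taken
after add eax, 7: eax=15+7=22
after sub edx, 1: edx=8-1=7
cmp edx, 3  (cmp 7,3)
jg L0: taken
after add eax, 7: eax=22+7=29
after sub edx, 1: edx=7-1=6
cmp edx, 3  (cmp 6,3)
jg L0: taken
after add eax, 7: eax=29+7=36
after sub edx, 1: edx=6-1=5
cmp edx, 3  (cmp 5,3)
jg L0: taken
after add eax, 7: eax=36+7=43
after sub edx, 1: edx=5-1=4
cmp edx, 3  (cmp 4,3)
jg L0: taken
after add eax, 7: eax=43+7=50
after sub edx, 1: edx=4-1=3
cmp edx, 3  (cmp 3,3)
jg L0: not taken
halt.

50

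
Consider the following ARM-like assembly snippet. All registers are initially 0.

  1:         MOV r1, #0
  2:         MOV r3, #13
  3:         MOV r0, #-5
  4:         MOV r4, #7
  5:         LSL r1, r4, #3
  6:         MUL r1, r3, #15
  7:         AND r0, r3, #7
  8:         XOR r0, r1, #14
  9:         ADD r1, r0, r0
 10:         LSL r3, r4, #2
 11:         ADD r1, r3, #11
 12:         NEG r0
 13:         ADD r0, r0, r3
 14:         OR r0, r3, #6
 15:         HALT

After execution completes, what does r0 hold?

30

MOV r1, #0 → r1=0
MOV r3, #13 → r3=13
MOV r0, #-5 → r0=-5
MOV r4, #7 → r4=7
LSL r1, r4, #3 → r1=7<<3=56
MUL r1, r3, #15 → r1=13*15=195
AND r0, r3, #7 → r0=13&7=5
XOR r0, r1, #14 → r0=195^14=205
ADD r1, r0, r0 → r1=205+205=410
LSL r3, r4, #2 → r3=7<<2=28
ADD r1, r3, #11 → r1=28+11=39
NEG r0 → r0=-(205)=-205
ADD r0, r0, r3 → r0=(-205)+28=-177
OR r0, r3, #6 → r0=28|6=30
halt.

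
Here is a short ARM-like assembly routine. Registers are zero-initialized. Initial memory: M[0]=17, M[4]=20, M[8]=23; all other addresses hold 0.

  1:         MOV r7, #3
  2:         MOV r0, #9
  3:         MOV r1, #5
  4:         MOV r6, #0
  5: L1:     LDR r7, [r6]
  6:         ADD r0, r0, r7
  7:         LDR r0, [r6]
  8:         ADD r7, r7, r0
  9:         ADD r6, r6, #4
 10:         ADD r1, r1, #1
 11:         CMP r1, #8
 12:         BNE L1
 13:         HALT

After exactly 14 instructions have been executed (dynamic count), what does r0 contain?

37

MOV r7, #3 → r7=3
MOV r0, #9 → r0=9
MOV r1, #5 → r1=5
MOV r6, #0 → r6=0
LDR r7, [r6] → r7=M[0]=17
ADD r0, r0, r7 → r0=9+17=26
LDR r0, [r6] → r0=M[0]=17
ADD r7, r7, r0 → r7=17+17=34
ADD r6, r6, #4 → r6=0+4=4
ADD r1, r1, #1 → r1=5+1=6
CMP r1, #8  (cmp 6,8)
BNE L1: taken
LDR r7, [r6] → r7=M[4]=20
ADD r0, r0, r7 → r0=17+20=37
After step 14: r0 = 37.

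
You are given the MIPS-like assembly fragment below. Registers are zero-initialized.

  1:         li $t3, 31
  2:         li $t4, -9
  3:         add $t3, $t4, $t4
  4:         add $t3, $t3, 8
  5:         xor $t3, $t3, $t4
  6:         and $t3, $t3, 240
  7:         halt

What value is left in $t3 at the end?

li $t3, 31 → $t3=31
li $t4, -9 → $t4=-9
add $t3, $t4, $t4 → $t3=(-9)+(-9)=-18
add $t3, $t3, 8 → $t3=(-18)+8=-10
xor $t3, $t3, $t4 → $t3=(-10)^(-9)=1
and $t3, $t3, 240 → $t3=1&240=0
halt.

0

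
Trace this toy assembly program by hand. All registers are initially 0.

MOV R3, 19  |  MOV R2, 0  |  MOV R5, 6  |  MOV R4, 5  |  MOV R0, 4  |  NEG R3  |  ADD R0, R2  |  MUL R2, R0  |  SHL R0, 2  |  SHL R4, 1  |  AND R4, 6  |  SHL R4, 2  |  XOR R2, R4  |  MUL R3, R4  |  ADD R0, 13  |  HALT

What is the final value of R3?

-152

after MOV R3, 19: R3=19
after MOV R2, 0: R2=0
after MOV R5, 6: R5=6
after MOV R4, 5: R4=5
after MOV R0, 4: R0=4
after NEG R3: R3=-(19)=-19
after ADD R0, R2: R0=4+0=4
after MUL R2, R0: R2=0*4=0
after SHL R0, 2: R0=4<<2=16
after SHL R4, 1: R4=5<<1=10
after AND R4, 6: R4=10&6=2
after SHL R4, 2: R4=2<<2=8
after XOR R2, R4: R2=0^8=8
after MUL R3, R4: R3=(-19)*8=-152
after ADD R0, 13: R0=16+13=29
halt.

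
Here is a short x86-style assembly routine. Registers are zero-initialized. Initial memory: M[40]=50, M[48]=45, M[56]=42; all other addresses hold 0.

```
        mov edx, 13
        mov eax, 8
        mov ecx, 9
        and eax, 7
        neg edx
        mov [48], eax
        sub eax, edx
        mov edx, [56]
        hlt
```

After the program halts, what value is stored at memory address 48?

0

after mov edx, 13: edx=13
after mov eax, 8: eax=8
after mov ecx, 9: ecx=9
after and eax, 7: eax=8&7=0
after neg edx: edx=-(13)=-13
mov [48], eax → M[48]=0
after sub eax, edx: eax=0-(-13)=13
after mov edx, [56]: edx=M[56]=42
halt.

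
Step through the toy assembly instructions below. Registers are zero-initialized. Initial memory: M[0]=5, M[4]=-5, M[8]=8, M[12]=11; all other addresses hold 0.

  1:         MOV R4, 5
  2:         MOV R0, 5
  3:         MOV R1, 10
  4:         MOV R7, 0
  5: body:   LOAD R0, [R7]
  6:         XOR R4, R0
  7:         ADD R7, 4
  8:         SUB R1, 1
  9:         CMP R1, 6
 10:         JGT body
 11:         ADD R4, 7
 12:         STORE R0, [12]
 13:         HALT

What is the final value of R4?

after MOV R4, 5: R4=5
after MOV R0, 5: R0=5
after MOV R1, 10: R1=10
after MOV R7, 0: R7=0
after LOAD R0, [R7]: R0=M[0]=5
after XOR R4, R0: R4=5^5=0
after ADD R7, 4: R7=0+4=4
after SUB R1, 1: R1=10-1=9
CMP R1, 6  (cmp 9,6)
JGT body: taken
after LOAD R0, [R7]: R0=M[4]=-5
after XOR R4, R0: R4=0^(-5)=-5
after ADD R7, 4: R7=4+4=8
after SUB R1, 1: R1=9-1=8
CMP R1, 6  (cmp 8,6)
JGT body: taken
after LOAD R0, [R7]: R0=M[8]=8
after XOR R4, R0: R4=(-5)^8=-13
after ADD R7, 4: R7=8+4=12
after SUB R1, 1: R1=8-1=7
CMP R1, 6  (cmp 7,6)
JGT body: taken
after LOAD R0, [R7]: R0=M[12]=11
after XOR R4, R0: R4=(-13)^11=-8
after ADD R7, 4: R7=12+4=16
after SUB R1, 1: R1=7-1=6
CMP R1, 6  (cmp 6,6)
JGT body: not taken
after ADD R4, 7: R4=(-8)+7=-1
STORE R0, [12] → M[12]=11
halt.

-1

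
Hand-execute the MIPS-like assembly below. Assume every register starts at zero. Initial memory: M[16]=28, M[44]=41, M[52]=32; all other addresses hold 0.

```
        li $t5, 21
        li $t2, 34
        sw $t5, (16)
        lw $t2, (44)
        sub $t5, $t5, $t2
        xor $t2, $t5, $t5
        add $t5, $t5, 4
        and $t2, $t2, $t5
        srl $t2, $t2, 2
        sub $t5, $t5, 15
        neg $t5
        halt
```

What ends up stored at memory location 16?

li $t5, 21 → $t5=21
li $t2, 34 → $t2=34
sw $t5, (16) → M[16]=21
lw $t2, (44) → $t2=M[44]=41
sub $t5, $t5, $t2 → $t5=21-41=-20
xor $t2, $t5, $t5 → $t2=(-20)^(-20)=0
add $t5, $t5, 4 → $t5=(-20)+4=-16
and $t2, $t2, $t5 → $t2=0&(-16)=0
srl $t2, $t2, 2 → $t2=0>>2=0
sub $t5, $t5, 15 → $t5=(-16)-15=-31
neg $t5 → $t5=-(-31)=31
halt.

21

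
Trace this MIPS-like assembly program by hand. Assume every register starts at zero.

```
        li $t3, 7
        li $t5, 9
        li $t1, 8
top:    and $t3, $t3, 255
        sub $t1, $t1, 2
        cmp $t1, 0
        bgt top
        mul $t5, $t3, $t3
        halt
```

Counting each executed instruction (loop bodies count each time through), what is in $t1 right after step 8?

after li $t3, 7: $t3=7
after li $t5, 9: $t5=9
after li $t1, 8: $t1=8
after and $t3, $t3, 255: $t3=7&255=7
after sub $t1, $t1, 2: $t1=8-2=6
cmp $t1, 0  (cmp 6,0)
bgt top: taken
after and $t3, $t3, 255: $t3=7&255=7
After step 8: $t1 = 6.

6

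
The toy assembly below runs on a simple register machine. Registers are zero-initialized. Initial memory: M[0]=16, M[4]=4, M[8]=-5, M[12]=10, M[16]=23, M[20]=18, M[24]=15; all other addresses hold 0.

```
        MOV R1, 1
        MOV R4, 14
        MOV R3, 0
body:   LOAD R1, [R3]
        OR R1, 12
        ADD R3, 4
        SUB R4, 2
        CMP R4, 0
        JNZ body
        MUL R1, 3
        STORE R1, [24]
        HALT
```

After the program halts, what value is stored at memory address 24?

MOV R1, 1 → R1=1
MOV R4, 14 → R4=14
MOV R3, 0 → R3=0
LOAD R1, [R3] → R1=M[0]=16
OR R1, 12 → R1=16|12=28
ADD R3, 4 → R3=0+4=4
SUB R4, 2 → R4=14-2=12
CMP R4, 0  (cmp 12,0)
JNZ body: taken
LOAD R1, [R3] → R1=M[4]=4
OR R1, 12 → R1=4|12=12
ADD R3, 4 → R3=4+4=8
SUB R4, 2 → R4=12-2=10
CMP R4, 0  (cmp 10,0)
JNZ body: taken
LOAD R1, [R3] → R1=M[8]=-5
OR R1, 12 → R1=(-5)|12=-1
ADD R3, 4 → R3=8+4=12
SUB R4, 2 → R4=10-2=8
CMP R4, 0  (cmp 8,0)
JNZ body: taken
LOAD R1, [R3] → R1=M[12]=10
OR R1, 12 → R1=10|12=14
ADD R3, 4 → R3=12+4=16
SUB R4, 2 → R4=8-2=6
CMP R4, 0  (cmp 6,0)
JNZ body: taken
LOAD R1, [R3] → R1=M[16]=23
OR R1, 12 → R1=23|12=31
ADD R3, 4 → R3=16+4=20
SUB R4, 2 → R4=6-2=4
CMP R4, 0  (cmp 4,0)
JNZ body: taken
LOAD R1, [R3] → R1=M[20]=18
OR R1, 12 → R1=18|12=30
ADD R3, 4 → R3=20+4=24
SUB R4, 2 → R4=4-2=2
CMP R4, 0  (cmp 2,0)
JNZ body: taken
LOAD R1, [R3] → R1=M[24]=15
OR R1, 12 → R1=15|12=15
ADD R3, 4 → R3=24+4=28
SUB R4, 2 → R4=2-2=0
CMP R4, 0  (cmp 0,0)
JNZ body: not taken
MUL R1, 3 → R1=15*3=45
STORE R1, [24] → M[24]=45
halt.

45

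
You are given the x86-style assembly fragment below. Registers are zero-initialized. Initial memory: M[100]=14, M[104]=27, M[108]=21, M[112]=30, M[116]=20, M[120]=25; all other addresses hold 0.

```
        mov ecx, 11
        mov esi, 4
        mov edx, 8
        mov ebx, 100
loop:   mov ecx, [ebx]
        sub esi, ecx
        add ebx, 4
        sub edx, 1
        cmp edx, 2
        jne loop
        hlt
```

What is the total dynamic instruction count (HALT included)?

mov ecx, 11 → ecx=11
mov esi, 4 → esi=4
mov edx, 8 → edx=8
mov ebx, 100 → ebx=100
mov ecx, [ebx] → ecx=M[100]=14
sub esi, ecx → esi=4-14=-10
add ebx, 4 → ebx=100+4=104
sub edx, 1 → edx=8-1=7
cmp edx, 2  (cmp 7,2)
jne loop: taken
mov ecx, [ebx] → ecx=M[104]=27
sub esi, ecx → esi=(-10)-27=-37
add ebx, 4 → ebx=104+4=108
sub edx, 1 → edx=7-1=6
cmp edx, 2  (cmp 6,2)
jne loop: taken
mov ecx, [ebx] → ecx=M[108]=21
sub esi, ecx → esi=(-37)-21=-58
add ebx, 4 → ebx=108+4=112
sub edx, 1 → edx=6-1=5
cmp edx, 2  (cmp 5,2)
jne loop: taken
mov ecx, [ebx] → ecx=M[112]=30
sub esi, ecx → esi=(-58)-30=-88
add ebx, 4 → ebx=112+4=116
sub edx, 1 → edx=5-1=4
cmp edx, 2  (cmp 4,2)
jne loop: taken
mov ecx, [ebx] → ecx=M[116]=20
sub esi, ecx → esi=(-88)-20=-108
add ebx, 4 → ebx=116+4=120
sub edx, 1 → edx=4-1=3
cmp edx, 2  (cmp 3,2)
jne loop: taken
mov ecx, [ebx] → ecx=M[120]=25
sub esi, ecx → esi=(-108)-25=-133
add ebx, 4 → ebx=120+4=124
sub edx, 1 → edx=3-1=2
cmp edx, 2  (cmp 2,2)
jne loop: not taken
halt.
Total executed instructions: 41.

41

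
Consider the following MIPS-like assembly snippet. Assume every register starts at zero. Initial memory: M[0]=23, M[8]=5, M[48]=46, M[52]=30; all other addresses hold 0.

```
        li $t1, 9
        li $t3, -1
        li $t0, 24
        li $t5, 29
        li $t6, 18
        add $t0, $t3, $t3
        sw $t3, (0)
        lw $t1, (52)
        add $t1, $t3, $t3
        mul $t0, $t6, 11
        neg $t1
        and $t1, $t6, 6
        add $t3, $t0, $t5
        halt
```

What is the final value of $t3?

li $t1, 9 → $t1=9
li $t3, -1 → $t3=-1
li $t0, 24 → $t0=24
li $t5, 29 → $t5=29
li $t6, 18 → $t6=18
add $t0, $t3, $t3 → $t0=(-1)+(-1)=-2
sw $t3, (0) → M[0]=-1
lw $t1, (52) → $t1=M[52]=30
add $t1, $t3, $t3 → $t1=(-1)+(-1)=-2
mul $t0, $t6, 11 → $t0=18*11=198
neg $t1 → $t1=-(-2)=2
and $t1, $t6, 6 → $t1=18&6=2
add $t3, $t0, $t5 → $t3=198+29=227
halt.

227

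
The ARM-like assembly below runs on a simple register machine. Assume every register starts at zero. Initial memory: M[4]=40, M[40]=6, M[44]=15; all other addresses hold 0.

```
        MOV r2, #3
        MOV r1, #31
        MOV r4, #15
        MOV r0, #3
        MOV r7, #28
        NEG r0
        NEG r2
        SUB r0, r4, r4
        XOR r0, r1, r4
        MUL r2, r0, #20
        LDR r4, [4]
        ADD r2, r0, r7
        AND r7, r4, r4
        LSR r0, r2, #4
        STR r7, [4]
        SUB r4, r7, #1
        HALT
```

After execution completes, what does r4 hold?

39

MOV r2, #3 → r2=3
MOV r1, #31 → r1=31
MOV r4, #15 → r4=15
MOV r0, #3 → r0=3
MOV r7, #28 → r7=28
NEG r0 → r0=-(3)=-3
NEG r2 → r2=-(3)=-3
SUB r0, r4, r4 → r0=15-15=0
XOR r0, r1, r4 → r0=31^15=16
MUL r2, r0, #20 → r2=16*20=320
LDR r4, [4] → r4=M[4]=40
ADD r2, r0, r7 → r2=16+28=44
AND r7, r4, r4 → r7=40&40=40
LSR r0, r2, #4 → r0=44>>4=2
STR r7, [4] → M[4]=40
SUB r4, r7, #1 → r4=40-1=39
halt.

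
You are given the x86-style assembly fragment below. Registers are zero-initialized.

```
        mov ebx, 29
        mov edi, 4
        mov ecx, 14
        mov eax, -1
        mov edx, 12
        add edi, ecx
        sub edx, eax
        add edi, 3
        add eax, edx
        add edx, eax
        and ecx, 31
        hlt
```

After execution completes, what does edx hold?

mov ebx, 29 → ebx=29
mov edi, 4 → edi=4
mov ecx, 14 → ecx=14
mov eax, -1 → eax=-1
mov edx, 12 → edx=12
add edi, ecx → edi=4+14=18
sub edx, eax → edx=12-(-1)=13
add edi, 3 → edi=18+3=21
add eax, edx → eax=(-1)+13=12
add edx, eax → edx=13+12=25
and ecx, 31 → ecx=14&31=14
halt.

25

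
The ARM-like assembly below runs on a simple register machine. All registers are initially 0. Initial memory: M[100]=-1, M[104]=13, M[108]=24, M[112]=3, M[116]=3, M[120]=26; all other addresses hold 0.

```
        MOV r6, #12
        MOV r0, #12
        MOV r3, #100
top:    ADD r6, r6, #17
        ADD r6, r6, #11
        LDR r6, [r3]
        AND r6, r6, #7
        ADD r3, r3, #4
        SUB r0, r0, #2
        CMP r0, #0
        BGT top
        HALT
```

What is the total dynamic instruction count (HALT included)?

52

after MOV r6, #12: r6=12
after MOV r0, #12: r0=12
after MOV r3, #100: r3=100
after ADD r6, r6, #17: r6=12+17=29
after ADD r6, r6, #11: r6=29+11=40
after LDR r6, [r3]: r6=M[100]=-1
after AND r6, r6, #7: r6=(-1)&7=7
after ADD r3, r3, #4: r3=100+4=104
after SUB r0, r0, #2: r0=12-2=10
CMP r0, #0  (cmp 10,0)
BGT top: taken
after ADD r6, r6, #17: r6=7+17=24
after ADD r6, r6, #11: r6=24+11=35
after LDR r6, [r3]: r6=M[104]=13
after AND r6, r6, #7: r6=13&7=5
after ADD r3, r3, #4: r3=104+4=108
after SUB r0, r0, #2: r0=10-2=8
CMP r0, #0  (cmp 8,0)
BGT top: taken
after ADD r6, r6, #17: r6=5+17=22
after ADD r6, r6, #11: r6=22+11=33
after LDR r6, [r3]: r6=M[108]=24
after AND r6, r6, #7: r6=24&7=0
after ADD r3, r3, #4: r3=108+4=112
after SUB r0, r0, #2: r0=8-2=6
CMP r0, #0  (cmp 6,0)
BGT top: taken
after ADD r6, r6, #17: r6=0+17=17
after ADD r6, r6, #11: r6=17+11=28
after LDR r6, [r3]: r6=M[112]=3
after AND r6, r6, #7: r6=3&7=3
after ADD r3, r3, #4: r3=112+4=116
after SUB r0, r0, #2: r0=6-2=4
CMP r0, #0  (cmp 4,0)
BGT top: taken
after ADD r6, r6, #17: r6=3+17=20
after ADD r6, r6, #11: r6=20+11=31
after LDR r6, [r3]: r6=M[116]=3
after AND r6, r6, #7: r6=3&7=3
after ADD r3, r3, #4: r3=116+4=120
after SUB r0, r0, #2: r0=4-2=2
CMP r0, #0  (cmp 2,0)
BGT top: taken
after ADD r6, r6, #17: r6=3+17=20
after ADD r6, r6, #11: r6=20+11=31
after LDR r6, [r3]: r6=M[120]=26
after AND r6, r6, #7: r6=26&7=2
after ADD r3, r3, #4: r3=120+4=124
after SUB r0, r0, #2: r0=2-2=0
CMP r0, #0  (cmp 0,0)
BGT top: not taken
halt.
Total executed instructions: 52.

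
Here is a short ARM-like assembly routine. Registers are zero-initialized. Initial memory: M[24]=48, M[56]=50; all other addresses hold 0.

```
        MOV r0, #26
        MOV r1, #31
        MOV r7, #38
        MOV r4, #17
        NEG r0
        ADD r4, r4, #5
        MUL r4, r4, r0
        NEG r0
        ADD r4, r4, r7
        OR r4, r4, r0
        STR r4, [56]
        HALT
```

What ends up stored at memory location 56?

-518

after MOV r0, #26: r0=26
after MOV r1, #31: r1=31
after MOV r7, #38: r7=38
after MOV r4, #17: r4=17
after NEG r0: r0=-(26)=-26
after ADD r4, r4, #5: r4=17+5=22
after MUL r4, r4, r0: r4=22*(-26)=-572
after NEG r0: r0=-(-26)=26
after ADD r4, r4, r7: r4=(-572)+38=-534
after OR r4, r4, r0: r4=(-534)|26=-518
STR r4, [56] → M[56]=-518
halt.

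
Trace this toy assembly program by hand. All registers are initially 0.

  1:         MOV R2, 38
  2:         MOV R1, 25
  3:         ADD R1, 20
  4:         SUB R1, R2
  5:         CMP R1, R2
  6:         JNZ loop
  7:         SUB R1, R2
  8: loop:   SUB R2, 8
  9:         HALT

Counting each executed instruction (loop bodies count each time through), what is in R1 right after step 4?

MOV R2, 38 → R2=38
MOV R1, 25 → R1=25
ADD R1, 20 → R1=25+20=45
SUB R1, R2 → R1=45-38=7
After step 4: R1 = 7.

7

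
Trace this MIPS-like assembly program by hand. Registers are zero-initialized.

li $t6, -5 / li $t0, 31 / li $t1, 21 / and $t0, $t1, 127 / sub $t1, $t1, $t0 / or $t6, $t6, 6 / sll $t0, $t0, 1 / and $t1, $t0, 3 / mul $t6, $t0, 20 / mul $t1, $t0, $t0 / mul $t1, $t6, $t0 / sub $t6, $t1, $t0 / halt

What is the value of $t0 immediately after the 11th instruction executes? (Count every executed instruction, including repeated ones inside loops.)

after li $t6, -5: $t6=-5
after li $t0, 31: $t0=31
after li $t1, 21: $t1=21
after and $t0, $t1, 127: $t0=21&127=21
after sub $t1, $t1, $t0: $t1=21-21=0
after or $t6, $t6, 6: $t6=(-5)|6=-1
after sll $t0, $t0, 1: $t0=21<<1=42
after and $t1, $t0, 3: $t1=42&3=2
after mul $t6, $t0, 20: $t6=42*20=840
after mul $t1, $t0, $t0: $t1=42*42=1764
after mul $t1, $t6, $t0: $t1=840*42=35280
After step 11: $t0 = 42.

42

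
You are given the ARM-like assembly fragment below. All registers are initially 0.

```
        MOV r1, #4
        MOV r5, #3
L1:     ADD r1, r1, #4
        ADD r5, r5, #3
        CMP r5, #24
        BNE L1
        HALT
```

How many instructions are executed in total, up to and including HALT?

31

r1=4
r5=3
r1=4+4=8
r5=3+3=6
CMP r5, #24  (cmp 6,24)
BNE L1: taken
r1=8+4=12
r5=6+3=9
CMP r5, #24  (cmp 9,24)
BNE L1: taken
r1=12+4=16
r5=9+3=12
CMP r5, #24  (cmp 12,24)
BNE L1: taken
r1=16+4=20
r5=12+3=15
CMP r5, #24  (cmp 15,24)
BNE L1: taken
r1=20+4=24
r5=15+3=18
CMP r5, #24  (cmp 18,24)
BNE L1: taken
r1=24+4=28
r5=18+3=21
CMP r5, #24  (cmp 21,24)
BNE L1: taken
r1=28+4=32
r5=21+3=24
CMP r5, #24  (cmp 24,24)
BNE L1: not taken
halt.
Total executed instructions: 31.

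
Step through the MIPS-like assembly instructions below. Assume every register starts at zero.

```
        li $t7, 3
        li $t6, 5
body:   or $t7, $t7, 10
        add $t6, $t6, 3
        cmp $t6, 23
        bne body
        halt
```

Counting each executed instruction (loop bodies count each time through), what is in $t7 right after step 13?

11

li $t7, 3 → $t7=3
li $t6, 5 → $t6=5
or $t7, $t7, 10 → $t7=3|10=11
add $t6, $t6, 3 → $t6=5+3=8
cmp $t6, 23  (cmp 8,23)
bne body: taken
or $t7, $t7, 10 → $t7=11|10=11
add $t6, $t6, 3 → $t6=8+3=11
cmp $t6, 23  (cmp 11,23)
bne body: taken
or $t7, $t7, 10 → $t7=11|10=11
add $t6, $t6, 3 → $t6=11+3=14
cmp $t6, 23  (cmp 14,23)
After step 13: $t7 = 11.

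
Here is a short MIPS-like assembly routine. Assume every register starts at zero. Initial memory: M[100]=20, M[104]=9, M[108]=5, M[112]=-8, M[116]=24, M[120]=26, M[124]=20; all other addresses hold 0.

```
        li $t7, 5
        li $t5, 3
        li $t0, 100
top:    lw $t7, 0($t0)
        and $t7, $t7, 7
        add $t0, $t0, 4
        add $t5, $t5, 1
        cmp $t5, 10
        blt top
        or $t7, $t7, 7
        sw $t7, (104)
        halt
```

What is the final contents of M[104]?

7

li $t7, 5 → $t7=5
li $t5, 3 → $t5=3
li $t0, 100 → $t0=100
lw $t7, 0($t0) → $t7=M[100]=20
and $t7, $t7, 7 → $t7=20&7=4
add $t0, $t0, 4 → $t0=100+4=104
add $t5, $t5, 1 → $t5=3+1=4
cmp $t5, 10  (cmp 4,10)
blt top: taken
lw $t7, 0($t0) → $t7=M[104]=9
and $t7, $t7, 7 → $t7=9&7=1
add $t0, $t0, 4 → $t0=104+4=108
add $t5, $t5, 1 → $t5=4+1=5
cmp $t5, 10  (cmp 5,10)
blt top: taken
lw $t7, 0($t0) → $t7=M[108]=5
and $t7, $t7, 7 → $t7=5&7=5
add $t0, $t0, 4 → $t0=108+4=112
add $t5, $t5, 1 → $t5=5+1=6
cmp $t5, 10  (cmp 6,10)
blt top: taken
lw $t7, 0($t0) → $t7=M[112]=-8
and $t7, $t7, 7 → $t7=(-8)&7=0
add $t0, $t0, 4 → $t0=112+4=116
add $t5, $t5, 1 → $t5=6+1=7
cmp $t5, 10  (cmp 7,10)
blt top: taken
lw $t7, 0($t0) → $t7=M[116]=24
and $t7, $t7, 7 → $t7=24&7=0
add $t0, $t0, 4 → $t0=116+4=120
add $t5, $t5, 1 → $t5=7+1=8
cmp $t5, 10  (cmp 8,10)
blt top: taken
lw $t7, 0($t0) → $t7=M[120]=26
and $t7, $t7, 7 → $t7=26&7=2
add $t0, $t0, 4 → $t0=120+4=124
add $t5, $t5, 1 → $t5=8+1=9
cmp $t5, 10  (cmp 9,10)
blt top: taken
lw $t7, 0($t0) → $t7=M[124]=20
and $t7, $t7, 7 → $t7=20&7=4
add $t0, $t0, 4 → $t0=124+4=128
add $t5, $t5, 1 → $t5=9+1=10
cmp $t5, 10  (cmp 10,10)
blt top: not taken
or $t7, $t7, 7 → $t7=4|7=7
sw $t7, (104) → M[104]=7
halt.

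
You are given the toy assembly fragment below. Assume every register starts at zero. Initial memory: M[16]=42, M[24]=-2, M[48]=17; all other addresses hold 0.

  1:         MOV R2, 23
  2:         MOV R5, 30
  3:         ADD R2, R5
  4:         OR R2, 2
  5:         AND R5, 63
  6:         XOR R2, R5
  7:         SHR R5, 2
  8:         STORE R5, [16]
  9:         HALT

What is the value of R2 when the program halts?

R2=23
R5=30
R2=23+30=53
R2=53|2=55
R5=30&63=30
R2=55^30=41
R5=30>>2=7
STORE R5, [16] → M[16]=7
halt.

41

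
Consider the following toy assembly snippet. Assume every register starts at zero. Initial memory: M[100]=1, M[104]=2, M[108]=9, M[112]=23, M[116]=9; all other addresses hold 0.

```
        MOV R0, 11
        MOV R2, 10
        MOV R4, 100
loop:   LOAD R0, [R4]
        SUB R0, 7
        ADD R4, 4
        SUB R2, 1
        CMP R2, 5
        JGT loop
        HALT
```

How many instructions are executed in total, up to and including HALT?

MOV R0, 11 → R0=11
MOV R2, 10 → R2=10
MOV R4, 100 → R4=100
LOAD R0, [R4] → R0=M[100]=1
SUB R0, 7 → R0=1-7=-6
ADD R4, 4 → R4=100+4=104
SUB R2, 1 → R2=10-1=9
CMP R2, 5  (cmp 9,5)
JGT loop: taken
LOAD R0, [R4] → R0=M[104]=2
SUB R0, 7 → R0=2-7=-5
ADD R4, 4 → R4=104+4=108
SUB R2, 1 → R2=9-1=8
CMP R2, 5  (cmp 8,5)
JGT loop: taken
LOAD R0, [R4] → R0=M[108]=9
SUB R0, 7 → R0=9-7=2
ADD R4, 4 → R4=108+4=112
SUB R2, 1 → R2=8-1=7
CMP R2, 5  (cmp 7,5)
JGT loop: taken
LOAD R0, [R4] → R0=M[112]=23
SUB R0, 7 → R0=23-7=16
ADD R4, 4 → R4=112+4=116
SUB R2, 1 → R2=7-1=6
CMP R2, 5  (cmp 6,5)
JGT loop: taken
LOAD R0, [R4] → R0=M[116]=9
SUB R0, 7 → R0=9-7=2
ADD R4, 4 → R4=116+4=120
SUB R2, 1 → R2=6-1=5
CMP R2, 5  (cmp 5,5)
JGT loop: not taken
halt.
Total executed instructions: 34.

34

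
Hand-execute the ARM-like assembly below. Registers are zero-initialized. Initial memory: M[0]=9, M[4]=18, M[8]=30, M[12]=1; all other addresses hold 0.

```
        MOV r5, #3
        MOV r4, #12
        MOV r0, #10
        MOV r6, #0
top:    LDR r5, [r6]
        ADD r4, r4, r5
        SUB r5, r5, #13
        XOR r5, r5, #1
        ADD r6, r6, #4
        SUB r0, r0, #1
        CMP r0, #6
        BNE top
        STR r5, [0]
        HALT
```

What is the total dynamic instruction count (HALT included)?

38

after MOV r5, #3: r5=3
after MOV r4, #12: r4=12
after MOV r0, #10: r0=10
after MOV r6, #0: r6=0
after LDR r5, [r6]: r5=M[0]=9
after ADD r4, r4, r5: r4=12+9=21
after SUB r5, r5, #13: r5=9-13=-4
after XOR r5, r5, #1: r5=(-4)^1=-3
after ADD r6, r6, #4: r6=0+4=4
after SUB r0, r0, #1: r0=10-1=9
CMP r0, #6  (cmp 9,6)
BNE top: taken
after LDR r5, [r6]: r5=M[4]=18
after ADD r4, r4, r5: r4=21+18=39
after SUB r5, r5, #13: r5=18-13=5
after XOR r5, r5, #1: r5=5^1=4
after ADD r6, r6, #4: r6=4+4=8
after SUB r0, r0, #1: r0=9-1=8
CMP r0, #6  (cmp 8,6)
BNE top: taken
after LDR r5, [r6]: r5=M[8]=30
after ADD r4, r4, r5: r4=39+30=69
after SUB r5, r5, #13: r5=30-13=17
after XOR r5, r5, #1: r5=17^1=16
after ADD r6, r6, #4: r6=8+4=12
after SUB r0, r0, #1: r0=8-1=7
CMP r0, #6  (cmp 7,6)
BNE top: taken
after LDR r5, [r6]: r5=M[12]=1
after ADD r4, r4, r5: r4=69+1=70
after SUB r5, r5, #13: r5=1-13=-12
after XOR r5, r5, #1: r5=(-12)^1=-11
after ADD r6, r6, #4: r6=12+4=16
after SUB r0, r0, #1: r0=7-1=6
CMP r0, #6  (cmp 6,6)
BNE top: not taken
STR r5, [0] → M[0]=-11
halt.
Total executed instructions: 38.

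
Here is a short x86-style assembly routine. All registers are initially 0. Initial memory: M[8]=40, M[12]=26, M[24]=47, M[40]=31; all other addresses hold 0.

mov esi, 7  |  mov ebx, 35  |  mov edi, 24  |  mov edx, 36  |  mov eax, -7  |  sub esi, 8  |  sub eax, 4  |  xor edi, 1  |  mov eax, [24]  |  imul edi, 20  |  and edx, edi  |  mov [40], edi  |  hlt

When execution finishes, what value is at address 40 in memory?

after mov esi, 7: esi=7
after mov ebx, 35: ebx=35
after mov edi, 24: edi=24
after mov edx, 36: edx=36
after mov eax, -7: eax=-7
after sub esi, 8: esi=7-8=-1
after sub eax, 4: eax=(-7)-4=-11
after xor edi, 1: edi=24^1=25
after mov eax, [24]: eax=M[24]=47
after imul edi, 20: edi=25*20=500
after and edx, edi: edx=36&500=36
mov [40], edi → M[40]=500
halt.

500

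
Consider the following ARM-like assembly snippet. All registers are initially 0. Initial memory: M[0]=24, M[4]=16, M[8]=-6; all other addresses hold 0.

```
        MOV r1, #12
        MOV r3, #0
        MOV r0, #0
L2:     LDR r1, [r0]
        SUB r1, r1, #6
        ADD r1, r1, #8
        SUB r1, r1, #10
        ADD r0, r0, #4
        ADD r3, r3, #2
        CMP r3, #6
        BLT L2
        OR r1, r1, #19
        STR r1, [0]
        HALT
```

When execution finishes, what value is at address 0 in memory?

-13

r1=12
r3=0
r0=0
r1=M[0]=24
r1=24-6=18
r1=18+8=26
r1=26-10=16
r0=0+4=4
r3=0+2=2
CMP r3, #6  (cmp 2,6)
BLT L2: taken
r1=M[4]=16
r1=16-6=10
r1=10+8=18
r1=18-10=8
r0=4+4=8
r3=2+2=4
CMP r3, #6  (cmp 4,6)
BLT L2: taken
r1=M[8]=-6
r1=(-6)-6=-12
r1=(-12)+8=-4
r1=(-4)-10=-14
r0=8+4=12
r3=4+2=6
CMP r3, #6  (cmp 6,6)
BLT L2: not taken
r1=(-14)|19=-13
STR r1, [0] → M[0]=-13
halt.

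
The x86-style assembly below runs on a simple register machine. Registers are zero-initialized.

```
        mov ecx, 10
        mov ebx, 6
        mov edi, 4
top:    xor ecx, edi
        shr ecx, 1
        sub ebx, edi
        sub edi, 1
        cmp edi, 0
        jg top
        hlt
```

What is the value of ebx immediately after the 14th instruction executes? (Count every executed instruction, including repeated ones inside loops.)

-1

ecx=10
ebx=6
edi=4
ecx=10^4=14
ecx=14>>1=7
ebx=6-4=2
edi=4-1=3
cmp edi, 0  (cmp 3,0)
jg top: taken
ecx=7^3=4
ecx=4>>1=2
ebx=2-3=-1
edi=3-1=2
cmp edi, 0  (cmp 2,0)
After step 14: ebx = -1.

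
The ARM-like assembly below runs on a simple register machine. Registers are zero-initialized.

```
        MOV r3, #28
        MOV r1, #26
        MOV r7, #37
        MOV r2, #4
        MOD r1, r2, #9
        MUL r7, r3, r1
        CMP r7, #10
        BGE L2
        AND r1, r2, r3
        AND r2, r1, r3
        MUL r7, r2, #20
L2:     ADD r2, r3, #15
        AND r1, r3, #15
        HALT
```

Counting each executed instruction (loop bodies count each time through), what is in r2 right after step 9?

MOV r3, #28 → r3=28
MOV r1, #26 → r1=26
MOV r7, #37 → r7=37
MOV r2, #4 → r2=4
MOD r1, r2, #9 → r1=4%9=4
MUL r7, r3, r1 → r7=28*4=112
CMP r7, #10  (cmp 112,10)
BGE L2: taken
ADD r2, r3, #15 → r2=28+15=43
After step 9: r2 = 43.

43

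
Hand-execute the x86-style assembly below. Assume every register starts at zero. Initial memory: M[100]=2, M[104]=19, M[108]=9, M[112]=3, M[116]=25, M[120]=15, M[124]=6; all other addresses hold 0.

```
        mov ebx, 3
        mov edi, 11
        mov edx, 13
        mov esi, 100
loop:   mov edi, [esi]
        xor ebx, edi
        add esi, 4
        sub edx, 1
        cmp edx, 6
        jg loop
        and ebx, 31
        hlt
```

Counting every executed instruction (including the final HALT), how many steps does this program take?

48

mov ebx, 3 → ebx=3
mov edi, 11 → edi=11
mov edx, 13 → edx=13
mov esi, 100 → esi=100
mov edi, [esi] → edi=M[100]=2
xor ebx, edi → ebx=3^2=1
add esi, 4 → esi=100+4=104
sub edx, 1 → edx=13-1=12
cmp edx, 6  (cmp 12,6)
jg loop: taken
mov edi, [esi] → edi=M[104]=19
xor ebx, edi → ebx=1^19=18
add esi, 4 → esi=104+4=108
sub edx, 1 → edx=12-1=11
cmp edx, 6  (cmp 11,6)
jg loop: taken
mov edi, [esi] → edi=M[108]=9
xor ebx, edi → ebx=18^9=27
add esi, 4 → esi=108+4=112
sub edx, 1 → edx=11-1=10
cmp edx, 6  (cmp 10,6)
jg loop: taken
mov edi, [esi] → edi=M[112]=3
xor ebx, edi → ebx=27^3=24
add esi, 4 → esi=112+4=116
sub edx, 1 → edx=10-1=9
cmp edx, 6  (cmp 9,6)
jg loop: taken
mov edi, [esi] → edi=M[116]=25
xor ebx, edi → ebx=24^25=1
add esi, 4 → esi=116+4=120
sub edx, 1 → edx=9-1=8
cmp edx, 6  (cmp 8,6)
jg loop: taken
mov edi, [esi] → edi=M[120]=15
xor ebx, edi → ebx=1^15=14
add esi, 4 → esi=120+4=124
sub edx, 1 → edx=8-1=7
cmp edx, 6  (cmp 7,6)
jg loop: taken
mov edi, [esi] → edi=M[124]=6
xor ebx, edi → ebx=14^6=8
add esi, 4 → esi=124+4=128
sub edx, 1 → edx=7-1=6
cmp edx, 6  (cmp 6,6)
jg loop: not taken
and ebx, 31 → ebx=8&31=8
halt.
Total executed instructions: 48.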